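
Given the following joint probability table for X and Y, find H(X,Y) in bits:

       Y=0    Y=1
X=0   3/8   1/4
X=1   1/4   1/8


H(X,Y) = -Σ p(x,y) log₂ p(x,y)
  p(0,0)=3/8: -0.3750 × log₂(0.3750) = 0.5306
  p(0,1)=1/4: -0.2500 × log₂(0.2500) = 0.5000
  p(1,0)=1/4: -0.2500 × log₂(0.2500) = 0.5000
  p(1,1)=1/8: -0.1250 × log₂(0.1250) = 0.3750
H(X,Y) = 1.9056 bits


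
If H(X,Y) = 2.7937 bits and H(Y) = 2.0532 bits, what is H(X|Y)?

Chain rule: H(X,Y) = H(X|Y) + H(Y)
H(X|Y) = H(X,Y) - H(Y) = 2.7937 - 2.0532 = 0.7405 bits


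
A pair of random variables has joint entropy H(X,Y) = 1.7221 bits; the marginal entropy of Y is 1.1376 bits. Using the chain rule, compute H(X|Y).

Chain rule: H(X,Y) = H(X|Y) + H(Y)
H(X|Y) = H(X,Y) - H(Y) = 1.7221 - 1.1376 = 0.5845 bits


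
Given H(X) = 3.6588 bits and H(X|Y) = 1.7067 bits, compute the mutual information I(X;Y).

I(X;Y) = H(X) - H(X|Y)
I(X;Y) = 3.6588 - 1.7067 = 1.9521 bits


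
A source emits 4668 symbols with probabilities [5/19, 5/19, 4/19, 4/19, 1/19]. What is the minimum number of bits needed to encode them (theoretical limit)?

Entropy H = 2.1838 bits/symbol
Minimum bits = H × n = 2.1838 × 4668
= 10193.77 bits


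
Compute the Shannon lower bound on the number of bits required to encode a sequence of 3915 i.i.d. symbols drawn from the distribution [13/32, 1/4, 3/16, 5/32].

Entropy H = 1.8992 bits/symbol
Minimum bits = H × n = 1.8992 × 3915
= 7435.43 bits


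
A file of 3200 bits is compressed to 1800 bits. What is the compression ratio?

Compression ratio = Original / Compressed
= 3200 / 1800 = 1.78:1


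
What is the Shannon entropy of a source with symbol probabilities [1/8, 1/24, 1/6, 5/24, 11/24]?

H(X) = -Σ p(x) log₂ p(x)
  -1/8 × log₂(1/8) = 0.3750
  -1/24 × log₂(1/24) = 0.1910
  -1/6 × log₂(1/6) = 0.4308
  -5/24 × log₂(5/24) = 0.4715
  -11/24 × log₂(11/24) = 0.5159
H(X) = 1.9842 bits


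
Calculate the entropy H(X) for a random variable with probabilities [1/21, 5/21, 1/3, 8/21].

H(X) = -Σ p(x) log₂ p(x)
  -1/21 × log₂(1/21) = 0.2092
  -5/21 × log₂(5/21) = 0.4929
  -1/3 × log₂(1/3) = 0.5283
  -8/21 × log₂(8/21) = 0.5304
H(X) = 1.7608 bits


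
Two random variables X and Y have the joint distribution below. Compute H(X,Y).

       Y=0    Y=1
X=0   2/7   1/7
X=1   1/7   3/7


H(X,Y) = -Σ p(x,y) log₂ p(x,y)
  p(0,0)=2/7: -0.2857 × log₂(0.2857) = 0.5164
  p(0,1)=1/7: -0.1429 × log₂(0.1429) = 0.4011
  p(1,0)=1/7: -0.1429 × log₂(0.1429) = 0.4011
  p(1,1)=3/7: -0.4286 × log₂(0.4286) = 0.5239
H(X,Y) = 1.8424 bits


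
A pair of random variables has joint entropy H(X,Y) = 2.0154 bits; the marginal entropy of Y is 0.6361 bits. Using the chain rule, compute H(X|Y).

Chain rule: H(X,Y) = H(X|Y) + H(Y)
H(X|Y) = H(X,Y) - H(Y) = 2.0154 - 0.6361 = 1.3793 bits


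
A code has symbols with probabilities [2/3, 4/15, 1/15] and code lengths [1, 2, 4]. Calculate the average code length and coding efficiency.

Average length L = Σ p_i × l_i = 1.4667 bits
Entropy H = 1.1589 bits
Efficiency η = H/L × 100% = 79.02%


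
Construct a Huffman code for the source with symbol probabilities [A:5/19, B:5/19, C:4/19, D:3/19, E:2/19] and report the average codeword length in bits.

Huffman tree construction:
Combine smallest probabilities repeatedly
Resulting codes:
  A: 01 (length 2)
  B: 10 (length 2)
  C: 00 (length 2)
  D: 111 (length 3)
  E: 110 (length 3)
Average length = Σ p(s) × length(s) = 2.2632 bits


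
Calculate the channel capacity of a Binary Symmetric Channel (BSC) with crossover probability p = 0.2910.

For BSC with error probability p:
C = 1 - H(p) where H(p) is binary entropy
H(0.2910) = -0.2910 × log₂(0.2910) - 0.7090 × log₂(0.7090)
H(p) = 0.8700
C = 1 - 0.8700 = 0.1300 bits/use


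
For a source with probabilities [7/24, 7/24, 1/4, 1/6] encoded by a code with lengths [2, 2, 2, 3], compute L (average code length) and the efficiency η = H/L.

Average length L = Σ p_i × l_i = 2.1667 bits
Entropy H = 1.9678 bits
Efficiency η = H/L × 100% = 90.82%


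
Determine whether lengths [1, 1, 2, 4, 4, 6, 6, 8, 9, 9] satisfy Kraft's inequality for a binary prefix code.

Kraft inequality: Σ 2^(-l_i) ≤ 1 for prefix-free code
Calculating: 2^(-1) + 2^(-1) + 2^(-2) + 2^(-4) + 2^(-4) + 2^(-6) + 2^(-6) + 2^(-8) + 2^(-9) + 2^(-9)
= 0.5 + 0.5 + 0.25 + 0.0625 + 0.0625 + 0.015625 + 0.015625 + 0.00390625 + 0.001953125 + 0.001953125
= 1.4141
Since 1.4141 > 1, prefix-free code does not exist


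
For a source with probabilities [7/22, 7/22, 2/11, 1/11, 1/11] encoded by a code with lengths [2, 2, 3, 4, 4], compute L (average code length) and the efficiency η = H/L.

Average length L = Σ p_i × l_i = 2.5455 bits
Entropy H = 2.1275 bits
Efficiency η = H/L × 100% = 83.58%


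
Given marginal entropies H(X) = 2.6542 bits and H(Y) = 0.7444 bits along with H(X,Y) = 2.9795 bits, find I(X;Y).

I(X;Y) = H(X) + H(Y) - H(X,Y)
I(X;Y) = 2.6542 + 0.7444 - 2.9795 = 0.4191 bits


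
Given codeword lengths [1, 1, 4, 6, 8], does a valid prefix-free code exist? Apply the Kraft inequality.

Kraft inequality: Σ 2^(-l_i) ≤ 1 for prefix-free code
Calculating: 2^(-1) + 2^(-1) + 2^(-4) + 2^(-6) + 2^(-8)
= 0.5 + 0.5 + 0.0625 + 0.015625 + 0.00390625
= 1.0820
Since 1.0820 > 1, prefix-free code does not exist


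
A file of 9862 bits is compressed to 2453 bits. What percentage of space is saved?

Space savings = (1 - Compressed/Original) × 100%
= (1 - 2453/9862) × 100%
= 75.13%


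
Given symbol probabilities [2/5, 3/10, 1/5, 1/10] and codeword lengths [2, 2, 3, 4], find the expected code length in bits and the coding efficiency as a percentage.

Average length L = Σ p_i × l_i = 2.4000 bits
Entropy H = 1.8464 bits
Efficiency η = H/L × 100% = 76.93%


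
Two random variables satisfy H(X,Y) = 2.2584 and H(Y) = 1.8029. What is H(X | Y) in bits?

Chain rule: H(X,Y) = H(X|Y) + H(Y)
H(X|Y) = H(X,Y) - H(Y) = 2.2584 - 1.8029 = 0.4555 bits


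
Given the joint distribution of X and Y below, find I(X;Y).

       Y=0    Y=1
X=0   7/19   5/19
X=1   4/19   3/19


H(X) = 0.9495, H(Y) = 0.9819, H(X,Y) = 1.9313
I(X;Y) = H(X) + H(Y) - H(X,Y) = 0.0001 bits


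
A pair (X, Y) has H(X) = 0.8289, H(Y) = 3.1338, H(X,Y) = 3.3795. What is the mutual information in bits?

I(X;Y) = H(X) + H(Y) - H(X,Y)
I(X;Y) = 0.8289 + 3.1338 - 3.3795 = 0.5832 bits


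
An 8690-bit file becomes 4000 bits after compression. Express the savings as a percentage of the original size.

Space savings = (1 - Compressed/Original) × 100%
= (1 - 4000/8690) × 100%
= 53.97%


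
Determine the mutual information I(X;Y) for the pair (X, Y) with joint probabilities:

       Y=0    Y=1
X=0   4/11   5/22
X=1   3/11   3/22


H(X) = 0.9760, H(Y) = 0.9457, H(X,Y) = 1.9197
I(X;Y) = H(X) + H(Y) - H(X,Y) = 0.0020 bits


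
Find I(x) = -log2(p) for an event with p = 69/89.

Information content I(x) = -log₂(p(x))
I = -log₂(69/89) = -log₂(0.7753)
I = 0.3672 bits


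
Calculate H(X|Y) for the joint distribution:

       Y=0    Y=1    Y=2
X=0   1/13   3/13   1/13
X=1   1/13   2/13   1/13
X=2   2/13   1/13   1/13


H(X|Y) = Σ_y p(y) H(X|Y=y)
  p(Y=0) = 4/13, H(X|Y=0) = 1.5000
  p(Y=1) = 6/13, H(X|Y=1) = 1.4591
  p(Y=2) = 3/13, H(X|Y=2) = 1.5850
H(X|Y) = 0.3077×1.5000 + 0.4615×1.4591 + 0.2308×1.5850 = 1.5008 bits


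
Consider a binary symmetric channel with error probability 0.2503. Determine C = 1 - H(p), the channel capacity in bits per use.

For BSC with error probability p:
C = 1 - H(p) where H(p) is binary entropy
H(0.2503) = -0.2503 × log₂(0.2503) - 0.7497 × log₂(0.7497)
H(p) = 0.8118
C = 1 - 0.8118 = 0.1882 bits/use


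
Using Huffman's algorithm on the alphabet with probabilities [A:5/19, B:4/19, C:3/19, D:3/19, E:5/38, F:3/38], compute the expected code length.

Huffman tree construction:
Combine smallest probabilities repeatedly
Resulting codes:
  A: 10 (length 2)
  B: 00 (length 2)
  C: 110 (length 3)
  D: 111 (length 3)
  E: 011 (length 3)
  F: 010 (length 3)
Average length = Σ p(s) × length(s) = 2.5263 bits


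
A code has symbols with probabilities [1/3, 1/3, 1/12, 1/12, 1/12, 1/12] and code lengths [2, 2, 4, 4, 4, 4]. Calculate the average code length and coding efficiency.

Average length L = Σ p_i × l_i = 2.6667 bits
Entropy H = 2.2516 bits
Efficiency η = H/L × 100% = 84.44%


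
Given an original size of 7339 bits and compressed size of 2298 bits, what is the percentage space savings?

Space savings = (1 - Compressed/Original) × 100%
= (1 - 2298/7339) × 100%
= 68.69%


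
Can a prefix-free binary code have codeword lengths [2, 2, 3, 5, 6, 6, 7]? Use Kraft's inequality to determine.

Kraft inequality: Σ 2^(-l_i) ≤ 1 for prefix-free code
Calculating: 2^(-2) + 2^(-2) + 2^(-3) + 2^(-5) + 2^(-6) + 2^(-6) + 2^(-7)
= 0.25 + 0.25 + 0.125 + 0.03125 + 0.015625 + 0.015625 + 0.0078125
= 0.6953
Since 0.6953 ≤ 1, prefix-free code exists


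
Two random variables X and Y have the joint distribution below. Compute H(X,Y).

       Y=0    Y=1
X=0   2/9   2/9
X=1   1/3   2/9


H(X,Y) = -Σ p(x,y) log₂ p(x,y)
  p(0,0)=2/9: -0.2222 × log₂(0.2222) = 0.4822
  p(0,1)=2/9: -0.2222 × log₂(0.2222) = 0.4822
  p(1,0)=1/3: -0.3333 × log₂(0.3333) = 0.5283
  p(1,1)=2/9: -0.2222 × log₂(0.2222) = 0.4822
H(X,Y) = 1.9749 bits


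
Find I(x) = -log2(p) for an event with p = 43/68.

Information content I(x) = -log₂(p(x))
I = -log₂(43/68) = -log₂(0.6324)
I = 0.6612 bits


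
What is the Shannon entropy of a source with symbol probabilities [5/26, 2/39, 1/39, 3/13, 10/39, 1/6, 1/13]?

H(X) = -Σ p(x) log₂ p(x)
  -5/26 × log₂(5/26) = 0.4574
  -2/39 × log₂(2/39) = 0.2198
  -1/39 × log₂(1/39) = 0.1355
  -3/13 × log₂(3/13) = 0.4882
  -10/39 × log₂(10/39) = 0.5035
  -1/6 × log₂(1/6) = 0.4308
  -1/13 × log₂(1/13) = 0.2846
H(X) = 2.5198 bits


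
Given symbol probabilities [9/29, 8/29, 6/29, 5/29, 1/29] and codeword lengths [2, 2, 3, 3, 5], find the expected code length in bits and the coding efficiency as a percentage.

Average length L = Σ p_i × l_i = 2.4828 bits
Entropy H = 2.1115 bits
Efficiency η = H/L × 100% = 85.05%


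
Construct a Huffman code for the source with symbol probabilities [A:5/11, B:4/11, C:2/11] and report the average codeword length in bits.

Huffman tree construction:
Combine smallest probabilities repeatedly
Resulting codes:
  A: 0 (length 1)
  B: 11 (length 2)
  C: 10 (length 2)
Average length = Σ p(s) × length(s) = 1.5455 bits


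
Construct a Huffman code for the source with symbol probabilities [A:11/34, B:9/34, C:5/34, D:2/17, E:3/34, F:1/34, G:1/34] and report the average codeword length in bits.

Huffman tree construction:
Combine smallest probabilities repeatedly
Resulting codes:
  A: 11 (length 2)
  B: 01 (length 2)
  C: 101 (length 3)
  D: 100 (length 3)
  E: 001 (length 3)
  F: 0000 (length 4)
  G: 0001 (length 4)
Average length = Σ p(s) × length(s) = 2.4706 bits


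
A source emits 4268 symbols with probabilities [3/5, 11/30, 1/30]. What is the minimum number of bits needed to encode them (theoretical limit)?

Entropy H = 1.1365 bits/symbol
Minimum bits = H × n = 1.1365 × 4268
= 4850.49 bits


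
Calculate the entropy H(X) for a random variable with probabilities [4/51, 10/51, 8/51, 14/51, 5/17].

H(X) = -Σ p(x) log₂ p(x)
  -4/51 × log₂(4/51) = 0.2880
  -10/51 × log₂(10/51) = 0.4609
  -8/51 × log₂(8/51) = 0.4192
  -14/51 × log₂(14/51) = 0.5120
  -5/17 × log₂(5/17) = 0.5193
H(X) = 2.1994 bits


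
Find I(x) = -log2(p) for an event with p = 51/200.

Information content I(x) = -log₂(p(x))
I = -log₂(51/200) = -log₂(0.2550)
I = 1.9714 bits


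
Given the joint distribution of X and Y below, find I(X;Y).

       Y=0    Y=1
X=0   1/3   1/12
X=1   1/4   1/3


H(X) = 0.9799, H(Y) = 0.9799, H(X,Y) = 1.8554
I(X;Y) = H(X) + H(Y) - H(X,Y) = 0.1043 bits


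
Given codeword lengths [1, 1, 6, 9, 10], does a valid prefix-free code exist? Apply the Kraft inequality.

Kraft inequality: Σ 2^(-l_i) ≤ 1 for prefix-free code
Calculating: 2^(-1) + 2^(-1) + 2^(-6) + 2^(-9) + 2^(-10)
= 0.5 + 0.5 + 0.015625 + 0.001953125 + 0.0009765625
= 1.0186
Since 1.0186 > 1, prefix-free code does not exist


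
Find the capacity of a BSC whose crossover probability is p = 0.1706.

For BSC with error probability p:
C = 1 - H(p) where H(p) is binary entropy
H(0.1706) = -0.1706 × log₂(0.1706) - 0.8294 × log₂(0.8294)
H(p) = 0.6591
C = 1 - 0.6591 = 0.3409 bits/use


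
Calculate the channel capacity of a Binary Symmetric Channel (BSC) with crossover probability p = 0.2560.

For BSC with error probability p:
C = 1 - H(p) where H(p) is binary entropy
H(0.2560) = -0.2560 × log₂(0.2560) - 0.7440 × log₂(0.7440)
H(p) = 0.8207
C = 1 - 0.8207 = 0.1793 bits/use


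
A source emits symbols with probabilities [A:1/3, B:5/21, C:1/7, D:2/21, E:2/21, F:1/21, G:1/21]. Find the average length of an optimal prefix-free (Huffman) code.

Huffman tree construction:
Combine smallest probabilities repeatedly
Resulting codes:
  A: 11 (length 2)
  B: 01 (length 2)
  C: 101 (length 3)
  D: 000 (length 3)
  E: 001 (length 3)
  F: 1000 (length 4)
  G: 1001 (length 4)
Average length = Σ p(s) × length(s) = 2.5238 bits


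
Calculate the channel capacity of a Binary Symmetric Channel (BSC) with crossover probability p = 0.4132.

For BSC with error probability p:
C = 1 - H(p) where H(p) is binary entropy
H(0.4132) = -0.4132 × log₂(0.4132) - 0.5868 × log₂(0.5868)
H(p) = 0.9782
C = 1 - 0.9782 = 0.0218 bits/use


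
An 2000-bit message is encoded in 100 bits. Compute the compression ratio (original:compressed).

Compression ratio = Original / Compressed
= 2000 / 100 = 20.00:1


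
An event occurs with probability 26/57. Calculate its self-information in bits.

Information content I(x) = -log₂(p(x))
I = -log₂(26/57) = -log₂(0.4561)
I = 1.1325 bits


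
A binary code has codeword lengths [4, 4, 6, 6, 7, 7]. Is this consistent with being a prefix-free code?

Kraft inequality: Σ 2^(-l_i) ≤ 1 for prefix-free code
Calculating: 2^(-4) + 2^(-4) + 2^(-6) + 2^(-6) + 2^(-7) + 2^(-7)
= 0.0625 + 0.0625 + 0.015625 + 0.015625 + 0.0078125 + 0.0078125
= 0.1719
Since 0.1719 ≤ 1, prefix-free code exists


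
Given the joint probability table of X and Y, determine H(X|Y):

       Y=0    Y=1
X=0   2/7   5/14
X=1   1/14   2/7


H(X|Y) = Σ_y p(y) H(X|Y=y)
  p(Y=0) = 5/14, H(X|Y=0) = 0.7219
  p(Y=1) = 9/14, H(X|Y=1) = 0.9911
H(X|Y) = 0.3571×0.7219 + 0.6429×0.9911 = 0.8950 bits


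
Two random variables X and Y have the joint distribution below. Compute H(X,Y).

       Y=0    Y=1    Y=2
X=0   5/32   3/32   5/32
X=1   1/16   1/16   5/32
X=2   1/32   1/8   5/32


H(X,Y) = -Σ p(x,y) log₂ p(x,y)
  p(0,0)=5/32: -0.1562 × log₂(0.1562) = 0.4184
  p(0,1)=3/32: -0.0938 × log₂(0.0938) = 0.3202
  p(0,2)=5/32: -0.1562 × log₂(0.1562) = 0.4184
  p(1,0)=1/16: -0.0625 × log₂(0.0625) = 0.2500
  p(1,1)=1/16: -0.0625 × log₂(0.0625) = 0.2500
  p(1,2)=5/32: -0.1562 × log₂(0.1562) = 0.4184
  p(2,0)=1/32: -0.0312 × log₂(0.0312) = 0.1562
  p(2,1)=1/8: -0.1250 × log₂(0.1250) = 0.3750
  p(2,2)=5/32: -0.1562 × log₂(0.1562) = 0.4184
H(X,Y) = 3.0252 bits


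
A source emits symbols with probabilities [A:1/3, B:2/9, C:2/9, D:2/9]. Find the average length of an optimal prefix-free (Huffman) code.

Huffman tree construction:
Combine smallest probabilities repeatedly
Resulting codes:
  A: 11 (length 2)
  B: 00 (length 2)
  C: 01 (length 2)
  D: 10 (length 2)
Average length = Σ p(s) × length(s) = 2.0000 bits


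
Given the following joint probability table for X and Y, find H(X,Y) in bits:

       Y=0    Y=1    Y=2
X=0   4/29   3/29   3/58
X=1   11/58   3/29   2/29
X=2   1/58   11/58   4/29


H(X,Y) = -Σ p(x,y) log₂ p(x,y)
  p(0,0)=4/29: -0.1379 × log₂(0.1379) = 0.3942
  p(0,1)=3/29: -0.1034 × log₂(0.1034) = 0.3386
  p(0,2)=3/58: -0.0517 × log₂(0.0517) = 0.2210
  p(1,0)=11/58: -0.1897 × log₂(0.1897) = 0.4549
  p(1,1)=3/29: -0.1034 × log₂(0.1034) = 0.3386
  p(1,2)=2/29: -0.0690 × log₂(0.0690) = 0.2661
  p(2,0)=1/58: -0.0172 × log₂(0.0172) = 0.1010
  p(2,1)=11/58: -0.1897 × log₂(0.1897) = 0.4549
  p(2,2)=4/29: -0.1379 × log₂(0.1379) = 0.3942
H(X,Y) = 2.9635 bits


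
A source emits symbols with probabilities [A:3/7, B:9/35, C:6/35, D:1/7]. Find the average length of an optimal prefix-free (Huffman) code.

Huffman tree construction:
Combine smallest probabilities repeatedly
Resulting codes:
  A: 0 (length 1)
  B: 10 (length 2)
  C: 111 (length 3)
  D: 110 (length 3)
Average length = Σ p(s) × length(s) = 1.8857 bits


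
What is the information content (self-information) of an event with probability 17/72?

Information content I(x) = -log₂(p(x))
I = -log₂(17/72) = -log₂(0.2361)
I = 2.0825 bits


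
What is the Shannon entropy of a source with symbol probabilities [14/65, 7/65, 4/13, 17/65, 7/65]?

H(X) = -Σ p(x) log₂ p(x)
  -14/65 × log₂(14/65) = 0.4771
  -7/65 × log₂(7/65) = 0.3462
  -4/13 × log₂(4/13) = 0.5232
  -17/65 × log₂(17/65) = 0.5061
  -7/65 × log₂(7/65) = 0.3462
H(X) = 2.1988 bits


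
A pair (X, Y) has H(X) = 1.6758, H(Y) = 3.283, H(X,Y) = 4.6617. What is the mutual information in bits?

I(X;Y) = H(X) + H(Y) - H(X,Y)
I(X;Y) = 1.6758 + 3.283 - 4.6617 = 0.2971 bits


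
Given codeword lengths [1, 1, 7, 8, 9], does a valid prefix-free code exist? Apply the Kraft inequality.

Kraft inequality: Σ 2^(-l_i) ≤ 1 for prefix-free code
Calculating: 2^(-1) + 2^(-1) + 2^(-7) + 2^(-8) + 2^(-9)
= 0.5 + 0.5 + 0.0078125 + 0.00390625 + 0.001953125
= 1.0137
Since 1.0137 > 1, prefix-free code does not exist


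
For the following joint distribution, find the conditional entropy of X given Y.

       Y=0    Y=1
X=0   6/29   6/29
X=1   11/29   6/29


H(X|Y) = Σ_y p(y) H(X|Y=y)
  p(Y=0) = 17/29, H(X|Y=0) = 0.9367
  p(Y=1) = 12/29, H(X|Y=1) = 1.0000
H(X|Y) = 0.5862×0.9367 + 0.4138×1.0000 = 0.9629 bits


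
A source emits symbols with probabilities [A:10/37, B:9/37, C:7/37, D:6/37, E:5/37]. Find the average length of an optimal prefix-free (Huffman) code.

Huffman tree construction:
Combine smallest probabilities repeatedly
Resulting codes:
  A: 10 (length 2)
  B: 01 (length 2)
  C: 00 (length 2)
  D: 111 (length 3)
  E: 110 (length 3)
Average length = Σ p(s) × length(s) = 2.2973 bits


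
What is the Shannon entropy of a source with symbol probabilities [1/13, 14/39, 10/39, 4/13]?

H(X) = -Σ p(x) log₂ p(x)
  -1/13 × log₂(1/13) = 0.2846
  -14/39 × log₂(14/39) = 0.5306
  -10/39 × log₂(10/39) = 0.5035
  -4/13 × log₂(4/13) = 0.5232
H(X) = 1.8419 bits


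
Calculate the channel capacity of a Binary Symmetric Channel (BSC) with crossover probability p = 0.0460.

For BSC with error probability p:
C = 1 - H(p) where H(p) is binary entropy
H(0.0460) = -0.0460 × log₂(0.0460) - 0.9540 × log₂(0.9540)
H(p) = 0.2692
C = 1 - 0.2692 = 0.7308 bits/use


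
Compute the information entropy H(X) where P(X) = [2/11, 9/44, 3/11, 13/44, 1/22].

H(X) = -Σ p(x) log₂ p(x)
  -2/11 × log₂(2/11) = 0.4472
  -9/44 × log₂(9/44) = 0.4683
  -3/11 × log₂(3/11) = 0.5112
  -13/44 × log₂(13/44) = 0.5197
  -1/22 × log₂(1/22) = 0.2027
H(X) = 2.1491 bits


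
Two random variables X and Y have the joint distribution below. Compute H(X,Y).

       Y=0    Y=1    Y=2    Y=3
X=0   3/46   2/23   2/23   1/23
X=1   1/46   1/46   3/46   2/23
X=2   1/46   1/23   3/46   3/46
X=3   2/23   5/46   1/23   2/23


H(X,Y) = -Σ p(x,y) log₂ p(x,y)
  p(0,0)=3/46: -0.0652 × log₂(0.0652) = 0.2569
  p(0,1)=2/23: -0.0870 × log₂(0.0870) = 0.3064
  p(0,2)=2/23: -0.0870 × log₂(0.0870) = 0.3064
  p(0,3)=1/23: -0.0435 × log₂(0.0435) = 0.1967
  p(1,0)=1/46: -0.0217 × log₂(0.0217) = 0.1201
  p(1,1)=1/46: -0.0217 × log₂(0.0217) = 0.1201
  p(1,2)=3/46: -0.0652 × log₂(0.0652) = 0.2569
  p(1,3)=2/23: -0.0870 × log₂(0.0870) = 0.3064
  p(2,0)=1/46: -0.0217 × log₂(0.0217) = 0.1201
  p(2,1)=1/23: -0.0435 × log₂(0.0435) = 0.1967
  p(2,2)=3/46: -0.0652 × log₂(0.0652) = 0.2569
  p(2,3)=3/46: -0.0652 × log₂(0.0652) = 0.2569
  p(3,0)=2/23: -0.0870 × log₂(0.0870) = 0.3064
  p(3,1)=5/46: -0.1087 × log₂(0.1087) = 0.3480
  p(3,2)=1/23: -0.0435 × log₂(0.0435) = 0.1967
  p(3,3)=2/23: -0.0870 × log₂(0.0870) = 0.3064
H(X,Y) = 3.8577 bits


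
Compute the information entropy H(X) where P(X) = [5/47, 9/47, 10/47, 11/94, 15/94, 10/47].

H(X) = -Σ p(x) log₂ p(x)
  -5/47 × log₂(5/47) = 0.3439
  -9/47 × log₂(9/47) = 0.4566
  -10/47 × log₂(10/47) = 0.4750
  -11/94 × log₂(11/94) = 0.3622
  -15/94 × log₂(15/94) = 0.4225
  -10/47 × log₂(10/47) = 0.4750
H(X) = 2.5353 bits


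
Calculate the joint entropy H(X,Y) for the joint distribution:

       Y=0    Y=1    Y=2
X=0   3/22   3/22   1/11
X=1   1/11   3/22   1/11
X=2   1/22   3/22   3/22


H(X,Y) = -Σ p(x,y) log₂ p(x,y)
  p(0,0)=3/22: -0.1364 × log₂(0.1364) = 0.3920
  p(0,1)=3/22: -0.1364 × log₂(0.1364) = 0.3920
  p(0,2)=1/11: -0.0909 × log₂(0.0909) = 0.3145
  p(1,0)=1/11: -0.0909 × log₂(0.0909) = 0.3145
  p(1,1)=3/22: -0.1364 × log₂(0.1364) = 0.3920
  p(1,2)=1/11: -0.0909 × log₂(0.0909) = 0.3145
  p(2,0)=1/22: -0.0455 × log₂(0.0455) = 0.2027
  p(2,1)=3/22: -0.1364 × log₂(0.1364) = 0.3920
  p(2,2)=3/22: -0.1364 × log₂(0.1364) = 0.3920
H(X,Y) = 3.1060 bits


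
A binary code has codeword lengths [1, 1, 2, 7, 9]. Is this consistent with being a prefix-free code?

Kraft inequality: Σ 2^(-l_i) ≤ 1 for prefix-free code
Calculating: 2^(-1) + 2^(-1) + 2^(-2) + 2^(-7) + 2^(-9)
= 0.5 + 0.5 + 0.25 + 0.0078125 + 0.001953125
= 1.2598
Since 1.2598 > 1, prefix-free code does not exist


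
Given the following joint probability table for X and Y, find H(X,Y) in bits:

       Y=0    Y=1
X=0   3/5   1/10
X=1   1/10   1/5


H(X,Y) = -Σ p(x,y) log₂ p(x,y)
  p(0,0)=3/5: -0.6000 × log₂(0.6000) = 0.4422
  p(0,1)=1/10: -0.1000 × log₂(0.1000) = 0.3322
  p(1,0)=1/10: -0.1000 × log₂(0.1000) = 0.3322
  p(1,1)=1/5: -0.2000 × log₂(0.2000) = 0.4644
H(X,Y) = 1.5710 bits


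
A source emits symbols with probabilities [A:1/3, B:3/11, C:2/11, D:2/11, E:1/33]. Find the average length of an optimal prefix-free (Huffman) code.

Huffman tree construction:
Combine smallest probabilities repeatedly
Resulting codes:
  A: 11 (length 2)
  B: 10 (length 2)
  C: 011 (length 3)
  D: 00 (length 2)
  E: 010 (length 3)
Average length = Σ p(s) × length(s) = 2.2121 bits


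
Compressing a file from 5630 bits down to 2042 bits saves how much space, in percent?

Space savings = (1 - Compressed/Original) × 100%
= (1 - 2042/5630) × 100%
= 63.73%


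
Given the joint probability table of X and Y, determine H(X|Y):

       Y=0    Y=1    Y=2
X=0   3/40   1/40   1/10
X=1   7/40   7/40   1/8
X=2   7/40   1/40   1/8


H(X|Y) = Σ_y p(y) H(X|Y=y)
  p(Y=0) = 17/40, H(X|Y=0) = 1.4958
  p(Y=1) = 9/40, H(X|Y=1) = 0.9864
  p(Y=2) = 7/20, H(X|Y=2) = 1.5774
H(X|Y) = 0.4250×1.4958 + 0.2250×0.9864 + 0.3500×1.5774 = 1.4098 bits


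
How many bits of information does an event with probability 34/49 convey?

Information content I(x) = -log₂(p(x))
I = -log₂(34/49) = -log₂(0.6939)
I = 0.5272 bits


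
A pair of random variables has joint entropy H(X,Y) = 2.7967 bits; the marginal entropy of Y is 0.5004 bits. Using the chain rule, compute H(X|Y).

Chain rule: H(X,Y) = H(X|Y) + H(Y)
H(X|Y) = H(X,Y) - H(Y) = 2.7967 - 0.5004 = 2.2963 bits


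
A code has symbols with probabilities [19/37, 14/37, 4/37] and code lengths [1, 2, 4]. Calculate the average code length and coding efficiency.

Average length L = Σ p_i × l_i = 1.7027 bits
Entropy H = 1.3712 bits
Efficiency η = H/L × 100% = 80.53%


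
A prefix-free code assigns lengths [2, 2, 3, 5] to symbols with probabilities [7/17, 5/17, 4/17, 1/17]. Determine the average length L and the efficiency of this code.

Average length L = Σ p_i × l_i = 2.4118 bits
Entropy H = 1.7780 bits
Efficiency η = H/L × 100% = 73.72%


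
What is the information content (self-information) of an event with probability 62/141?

Information content I(x) = -log₂(p(x))
I = -log₂(62/141) = -log₂(0.4397)
I = 1.1854 bits


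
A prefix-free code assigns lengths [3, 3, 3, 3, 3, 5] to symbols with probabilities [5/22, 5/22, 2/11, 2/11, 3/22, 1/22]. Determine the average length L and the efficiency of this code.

Average length L = Σ p_i × l_i = 3.0909 bits
Entropy H = 2.4606 bits
Efficiency η = H/L × 100% = 79.61%


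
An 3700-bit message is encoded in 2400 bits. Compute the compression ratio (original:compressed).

Compression ratio = Original / Compressed
= 3700 / 2400 = 1.54:1


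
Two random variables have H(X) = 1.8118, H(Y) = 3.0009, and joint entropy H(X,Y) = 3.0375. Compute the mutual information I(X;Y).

I(X;Y) = H(X) + H(Y) - H(X,Y)
I(X;Y) = 1.8118 + 3.0009 - 3.0375 = 1.7752 bits


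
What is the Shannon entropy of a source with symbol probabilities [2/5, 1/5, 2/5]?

H(X) = -Σ p(x) log₂ p(x)
  -2/5 × log₂(2/5) = 0.5288
  -1/5 × log₂(1/5) = 0.4644
  -2/5 × log₂(2/5) = 0.5288
H(X) = 1.5219 bits


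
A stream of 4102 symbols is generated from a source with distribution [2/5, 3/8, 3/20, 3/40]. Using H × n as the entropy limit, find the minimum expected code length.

Entropy H = 1.7502 bits/symbol
Minimum bits = H × n = 1.7502 × 4102
= 7179.43 bits


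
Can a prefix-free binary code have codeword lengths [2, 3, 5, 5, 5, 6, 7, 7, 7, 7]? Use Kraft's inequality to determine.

Kraft inequality: Σ 2^(-l_i) ≤ 1 for prefix-free code
Calculating: 2^(-2) + 2^(-3) + 2^(-5) + 2^(-5) + 2^(-5) + 2^(-6) + 2^(-7) + 2^(-7) + 2^(-7) + 2^(-7)
= 0.25 + 0.125 + 0.03125 + 0.03125 + 0.03125 + 0.015625 + 0.0078125 + 0.0078125 + 0.0078125 + 0.0078125
= 0.5156
Since 0.5156 ≤ 1, prefix-free code exists


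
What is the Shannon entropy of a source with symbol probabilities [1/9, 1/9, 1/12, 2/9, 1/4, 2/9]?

H(X) = -Σ p(x) log₂ p(x)
  -1/9 × log₂(1/9) = 0.3522
  -1/9 × log₂(1/9) = 0.3522
  -1/12 × log₂(1/12) = 0.2987
  -2/9 × log₂(2/9) = 0.4822
  -1/4 × log₂(1/4) = 0.5000
  -2/9 × log₂(2/9) = 0.4822
H(X) = 2.4676 bits


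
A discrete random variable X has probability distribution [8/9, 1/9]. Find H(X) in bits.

H(X) = -Σ p(x) log₂ p(x)
  -8/9 × log₂(8/9) = 0.1510
  -1/9 × log₂(1/9) = 0.3522
H(X) = 0.5033 bits


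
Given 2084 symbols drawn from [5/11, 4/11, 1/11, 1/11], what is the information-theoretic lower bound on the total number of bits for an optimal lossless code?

Entropy H = 1.6767 bits/symbol
Minimum bits = H × n = 1.6767 × 2084
= 3494.32 bits


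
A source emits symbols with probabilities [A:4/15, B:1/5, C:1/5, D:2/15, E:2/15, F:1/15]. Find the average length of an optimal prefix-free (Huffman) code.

Huffman tree construction:
Combine smallest probabilities repeatedly
Resulting codes:
  A: 10 (length 2)
  B: 111 (length 3)
  C: 00 (length 2)
  D: 011 (length 3)
  E: 110 (length 3)
  F: 010 (length 3)
Average length = Σ p(s) × length(s) = 2.5333 bits


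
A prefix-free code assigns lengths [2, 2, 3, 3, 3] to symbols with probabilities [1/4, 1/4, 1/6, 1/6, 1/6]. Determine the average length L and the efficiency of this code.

Average length L = Σ p_i × l_i = 2.5000 bits
Entropy H = 2.2925 bits
Efficiency η = H/L × 100% = 91.70%


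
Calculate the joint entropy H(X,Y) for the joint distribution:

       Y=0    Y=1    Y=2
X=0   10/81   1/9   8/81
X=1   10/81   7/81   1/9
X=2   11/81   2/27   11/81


H(X,Y) = -Σ p(x,y) log₂ p(x,y)
  p(0,0)=10/81: -0.1235 × log₂(0.1235) = 0.3726
  p(0,1)=1/9: -0.1111 × log₂(0.1111) = 0.3522
  p(0,2)=8/81: -0.0988 × log₂(0.0988) = 0.3299
  p(1,0)=10/81: -0.1235 × log₂(0.1235) = 0.3726
  p(1,1)=7/81: -0.0864 × log₂(0.0864) = 0.3053
  p(1,2)=1/9: -0.1111 × log₂(0.1111) = 0.3522
  p(2,0)=11/81: -0.1358 × log₂(0.1358) = 0.3912
  p(2,1)=2/27: -0.0741 × log₂(0.0741) = 0.2781
  p(2,2)=11/81: -0.1358 × log₂(0.1358) = 0.3912
H(X,Y) = 3.1452 bits


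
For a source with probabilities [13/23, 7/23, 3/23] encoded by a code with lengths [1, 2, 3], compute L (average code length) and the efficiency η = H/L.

Average length L = Σ p_i × l_i = 1.5652 bits
Entropy H = 1.3709 bits
Efficiency η = H/L × 100% = 87.58%


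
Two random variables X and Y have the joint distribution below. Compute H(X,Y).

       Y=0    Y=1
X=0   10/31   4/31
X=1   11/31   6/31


H(X,Y) = -Σ p(x,y) log₂ p(x,y)
  p(0,0)=10/31: -0.3226 × log₂(0.3226) = 0.5265
  p(0,1)=4/31: -0.1290 × log₂(0.1290) = 0.3812
  p(1,0)=11/31: -0.3548 × log₂(0.3548) = 0.5304
  p(1,1)=6/31: -0.1935 × log₂(0.1935) = 0.4586
H(X,Y) = 1.8967 bits


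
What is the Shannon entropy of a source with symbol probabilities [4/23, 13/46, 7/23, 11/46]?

H(X) = -Σ p(x) log₂ p(x)
  -4/23 × log₂(4/23) = 0.4389
  -13/46 × log₂(13/46) = 0.5152
  -7/23 × log₂(7/23) = 0.5223
  -11/46 × log₂(11/46) = 0.4936
H(X) = 1.9700 bits


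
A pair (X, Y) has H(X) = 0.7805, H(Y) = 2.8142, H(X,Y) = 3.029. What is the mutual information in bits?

I(X;Y) = H(X) + H(Y) - H(X,Y)
I(X;Y) = 0.7805 + 2.8142 - 3.029 = 0.5657 bits


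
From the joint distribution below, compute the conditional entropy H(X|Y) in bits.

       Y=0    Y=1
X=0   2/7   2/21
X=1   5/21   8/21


H(X|Y) = Σ_y p(y) H(X|Y=y)
  p(Y=0) = 11/21, H(X|Y=0) = 0.9940
  p(Y=1) = 10/21, H(X|Y=1) = 0.7219
H(X|Y) = 0.5238×0.9940 + 0.4762×0.7219 = 0.8645 bits


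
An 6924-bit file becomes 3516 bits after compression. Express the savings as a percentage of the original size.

Space savings = (1 - Compressed/Original) × 100%
= (1 - 3516/6924) × 100%
= 49.22%


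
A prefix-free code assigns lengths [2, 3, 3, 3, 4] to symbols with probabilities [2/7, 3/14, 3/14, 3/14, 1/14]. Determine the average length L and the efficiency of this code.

Average length L = Σ p_i × l_i = 2.7857 bits
Entropy H = 2.2170 bits
Efficiency η = H/L × 100% = 79.59%


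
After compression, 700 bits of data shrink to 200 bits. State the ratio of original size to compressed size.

Compression ratio = Original / Compressed
= 700 / 200 = 3.50:1


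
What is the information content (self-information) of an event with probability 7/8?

Information content I(x) = -log₂(p(x))
I = -log₂(7/8) = -log₂(0.8750)
I = 0.1926 bits


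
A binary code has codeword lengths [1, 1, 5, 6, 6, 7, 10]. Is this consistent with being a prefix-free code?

Kraft inequality: Σ 2^(-l_i) ≤ 1 for prefix-free code
Calculating: 2^(-1) + 2^(-1) + 2^(-5) + 2^(-6) + 2^(-6) + 2^(-7) + 2^(-10)
= 0.5 + 0.5 + 0.03125 + 0.015625 + 0.015625 + 0.0078125 + 0.0009765625
= 1.0713
Since 1.0713 > 1, prefix-free code does not exist


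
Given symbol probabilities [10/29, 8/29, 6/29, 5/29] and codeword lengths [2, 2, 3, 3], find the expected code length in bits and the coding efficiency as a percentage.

Average length L = Σ p_i × l_i = 2.3793 bits
Entropy H = 1.9498 bits
Efficiency η = H/L × 100% = 81.95%


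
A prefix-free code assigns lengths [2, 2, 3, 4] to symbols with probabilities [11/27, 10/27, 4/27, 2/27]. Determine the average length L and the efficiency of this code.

Average length L = Σ p_i × l_i = 2.2963 bits
Entropy H = 1.7448 bits
Efficiency η = H/L × 100% = 75.98%


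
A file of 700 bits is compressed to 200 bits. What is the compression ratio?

Compression ratio = Original / Compressed
= 700 / 200 = 3.50:1


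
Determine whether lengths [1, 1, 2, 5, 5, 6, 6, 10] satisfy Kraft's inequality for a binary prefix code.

Kraft inequality: Σ 2^(-l_i) ≤ 1 for prefix-free code
Calculating: 2^(-1) + 2^(-1) + 2^(-2) + 2^(-5) + 2^(-5) + 2^(-6) + 2^(-6) + 2^(-10)
= 0.5 + 0.5 + 0.25 + 0.03125 + 0.03125 + 0.015625 + 0.015625 + 0.0009765625
= 1.3447
Since 1.3447 > 1, prefix-free code does not exist


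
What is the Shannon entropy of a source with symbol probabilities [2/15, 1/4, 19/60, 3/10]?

H(X) = -Σ p(x) log₂ p(x)
  -2/15 × log₂(2/15) = 0.3876
  -1/4 × log₂(1/4) = 0.5000
  -19/60 × log₂(19/60) = 0.5253
  -3/10 × log₂(3/10) = 0.5211
H(X) = 1.9340 bits


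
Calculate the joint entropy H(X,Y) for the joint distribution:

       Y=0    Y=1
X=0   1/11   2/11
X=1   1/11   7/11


H(X,Y) = -Σ p(x,y) log₂ p(x,y)
  p(0,0)=1/11: -0.0909 × log₂(0.0909) = 0.3145
  p(0,1)=2/11: -0.1818 × log₂(0.1818) = 0.4472
  p(1,0)=1/11: -0.0909 × log₂(0.0909) = 0.3145
  p(1,1)=7/11: -0.6364 × log₂(0.6364) = 0.4150
H(X,Y) = 1.4911 bits


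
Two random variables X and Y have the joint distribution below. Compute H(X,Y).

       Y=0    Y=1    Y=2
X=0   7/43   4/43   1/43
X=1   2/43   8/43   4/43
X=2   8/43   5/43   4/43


H(X,Y) = -Σ p(x,y) log₂ p(x,y)
  p(0,0)=7/43: -0.1628 × log₂(0.1628) = 0.4263
  p(0,1)=4/43: -0.0930 × log₂(0.0930) = 0.3187
  p(0,2)=1/43: -0.0233 × log₂(0.0233) = 0.1262
  p(1,0)=2/43: -0.0465 × log₂(0.0465) = 0.2059
  p(1,1)=8/43: -0.1860 × log₂(0.1860) = 0.4514
  p(1,2)=4/43: -0.0930 × log₂(0.0930) = 0.3187
  p(2,0)=8/43: -0.1860 × log₂(0.1860) = 0.4514
  p(2,1)=5/43: -0.1163 × log₂(0.1163) = 0.3610
  p(2,2)=4/43: -0.0930 × log₂(0.0930) = 0.3187
H(X,Y) = 2.9783 bits


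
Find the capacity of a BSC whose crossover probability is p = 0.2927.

For BSC with error probability p:
C = 1 - H(p) where H(p) is binary entropy
H(0.2927) = -0.2927 × log₂(0.2927) - 0.7073 × log₂(0.7073)
H(p) = 0.8722
C = 1 - 0.8722 = 0.1278 bits/use


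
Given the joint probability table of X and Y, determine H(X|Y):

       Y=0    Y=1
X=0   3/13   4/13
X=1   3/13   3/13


H(X|Y) = Σ_y p(y) H(X|Y=y)
  p(Y=0) = 6/13, H(X|Y=0) = 1.0000
  p(Y=1) = 7/13, H(X|Y=1) = 0.9852
H(X|Y) = 0.4615×1.0000 + 0.5385×0.9852 = 0.9920 bits


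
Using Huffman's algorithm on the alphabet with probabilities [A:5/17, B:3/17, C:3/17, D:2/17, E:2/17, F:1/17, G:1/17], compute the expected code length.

Huffman tree construction:
Combine smallest probabilities repeatedly
Resulting codes:
  A: 10 (length 2)
  B: 111 (length 3)
  C: 00 (length 2)
  D: 010 (length 3)
  E: 011 (length 3)
  F: 1100 (length 4)
  G: 1101 (length 4)
Average length = Σ p(s) × length(s) = 2.6471 bits


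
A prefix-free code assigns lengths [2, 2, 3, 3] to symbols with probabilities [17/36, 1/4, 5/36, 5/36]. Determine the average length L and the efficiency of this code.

Average length L = Σ p_i × l_i = 2.2778 bits
Entropy H = 1.8023 bits
Efficiency η = H/L × 100% = 79.12%


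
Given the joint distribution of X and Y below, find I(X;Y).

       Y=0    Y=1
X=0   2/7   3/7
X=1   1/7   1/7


H(X) = 0.8631, H(Y) = 0.9852, H(X,Y) = 1.8424
I(X;Y) = H(X) + H(Y) - H(X,Y) = 0.0060 bits


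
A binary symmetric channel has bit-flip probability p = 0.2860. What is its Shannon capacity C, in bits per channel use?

For BSC with error probability p:
C = 1 - H(p) where H(p) is binary entropy
H(0.2860) = -0.2860 × log₂(0.2860) - 0.7140 × log₂(0.7140)
H(p) = 0.8635
C = 1 - 0.8635 = 0.1365 bits/use


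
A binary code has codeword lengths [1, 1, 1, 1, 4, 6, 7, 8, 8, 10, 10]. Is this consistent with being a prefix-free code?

Kraft inequality: Σ 2^(-l_i) ≤ 1 for prefix-free code
Calculating: 2^(-1) + 2^(-1) + 2^(-1) + 2^(-1) + 2^(-4) + 2^(-6) + 2^(-7) + 2^(-8) + 2^(-8) + 2^(-10) + 2^(-10)
= 0.5 + 0.5 + 0.5 + 0.5 + 0.0625 + 0.015625 + 0.0078125 + 0.00390625 + 0.00390625 + 0.0009765625 + 0.0009765625
= 2.0957
Since 2.0957 > 1, prefix-free code does not exist


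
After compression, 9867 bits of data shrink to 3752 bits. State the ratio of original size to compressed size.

Compression ratio = Original / Compressed
= 9867 / 3752 = 2.63:1


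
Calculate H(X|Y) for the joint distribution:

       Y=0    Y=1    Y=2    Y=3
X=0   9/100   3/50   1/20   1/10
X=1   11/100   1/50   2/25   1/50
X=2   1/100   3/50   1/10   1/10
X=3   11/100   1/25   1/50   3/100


H(X|Y) = Σ_y p(y) H(X|Y=y)
  p(Y=0) = 8/25, H(X|Y=0) = 1.7301
  p(Y=1) = 9/50, H(X|Y=1) = 1.8911
  p(Y=2) = 1/4, H(X|Y=2) = 1.8107
  p(Y=3) = 1/4, H(X|Y=3) = 1.7161
H(X|Y) = 0.3200×1.7301 + 0.1800×1.8911 + 0.2500×1.8107 + 0.2500×1.7161 = 1.7757 bits


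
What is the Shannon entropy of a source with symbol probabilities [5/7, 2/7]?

H(X) = -Σ p(x) log₂ p(x)
  -5/7 × log₂(5/7) = 0.3467
  -2/7 × log₂(2/7) = 0.5164
H(X) = 0.8631 bits


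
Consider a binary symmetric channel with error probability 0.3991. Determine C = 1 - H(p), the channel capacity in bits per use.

For BSC with error probability p:
C = 1 - H(p) where H(p) is binary entropy
H(0.3991) = -0.3991 × log₂(0.3991) - 0.6009 × log₂(0.6009)
H(p) = 0.9704
C = 1 - 0.9704 = 0.0296 bits/use


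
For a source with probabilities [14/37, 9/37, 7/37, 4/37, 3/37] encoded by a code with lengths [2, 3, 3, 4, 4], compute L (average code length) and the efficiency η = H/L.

Average length L = Σ p_i × l_i = 2.8108 bits
Entropy H = 2.1219 bits
Efficiency η = H/L × 100% = 75.49%


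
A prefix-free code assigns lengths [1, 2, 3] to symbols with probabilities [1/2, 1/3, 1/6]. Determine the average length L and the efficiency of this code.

Average length L = Σ p_i × l_i = 1.6667 bits
Entropy H = 1.4591 bits
Efficiency η = H/L × 100% = 87.55%


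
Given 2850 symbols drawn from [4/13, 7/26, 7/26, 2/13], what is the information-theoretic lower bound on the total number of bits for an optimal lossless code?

Entropy H = 1.9580 bits/symbol
Minimum bits = H × n = 1.9580 × 2850
= 5580.35 bits


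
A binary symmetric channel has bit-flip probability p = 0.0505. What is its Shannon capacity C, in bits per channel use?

For BSC with error probability p:
C = 1 - H(p) where H(p) is binary entropy
H(0.0505) = -0.0505 × log₂(0.0505) - 0.9495 × log₂(0.9495)
H(p) = 0.2885
C = 1 - 0.2885 = 0.7115 bits/use


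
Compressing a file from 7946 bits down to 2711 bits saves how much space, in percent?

Space savings = (1 - Compressed/Original) × 100%
= (1 - 2711/7946) × 100%
= 65.88%


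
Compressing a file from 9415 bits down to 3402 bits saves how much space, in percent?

Space savings = (1 - Compressed/Original) × 100%
= (1 - 3402/9415) × 100%
= 63.87%


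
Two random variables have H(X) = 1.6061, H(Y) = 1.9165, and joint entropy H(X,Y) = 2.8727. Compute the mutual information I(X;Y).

I(X;Y) = H(X) + H(Y) - H(X,Y)
I(X;Y) = 1.6061 + 1.9165 - 2.8727 = 0.6499 bits


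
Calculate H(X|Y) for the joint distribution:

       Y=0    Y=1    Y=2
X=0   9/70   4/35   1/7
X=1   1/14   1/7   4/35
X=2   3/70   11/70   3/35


H(X|Y) = Σ_y p(y) H(X|Y=y)
  p(Y=0) = 17/70, H(X|Y=0) = 1.4466
  p(Y=1) = 29/70, H(X|Y=1) = 1.5727
  p(Y=2) = 12/35, H(X|Y=2) = 1.5546
H(X|Y) = 0.2429×1.4466 + 0.4143×1.5727 + 0.3429×1.5546 = 1.5359 bits


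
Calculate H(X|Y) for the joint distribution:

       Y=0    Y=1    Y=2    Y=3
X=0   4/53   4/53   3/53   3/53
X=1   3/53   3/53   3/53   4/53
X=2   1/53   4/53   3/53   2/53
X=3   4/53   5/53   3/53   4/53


H(X|Y) = Σ_y p(y) H(X|Y=y)
  p(Y=0) = 12/53, H(X|Y=0) = 1.8554
  p(Y=1) = 16/53, H(X|Y=1) = 1.9772
  p(Y=2) = 12/53, H(X|Y=2) = 2.0000
  p(Y=3) = 13/53, H(X|Y=3) = 1.9501
H(X|Y) = 0.2264×1.8554 + 0.3019×1.9772 + 0.2264×2.0000 + 0.2453×1.9501 = 1.9481 bits


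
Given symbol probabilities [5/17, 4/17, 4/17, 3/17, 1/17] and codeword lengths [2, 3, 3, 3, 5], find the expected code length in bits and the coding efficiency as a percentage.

Average length L = Σ p_i × l_i = 2.8235 bits
Entropy H = 2.1837 bits
Efficiency η = H/L × 100% = 77.34%


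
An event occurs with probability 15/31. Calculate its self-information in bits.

Information content I(x) = -log₂(p(x))
I = -log₂(15/31) = -log₂(0.4839)
I = 1.0473 bits
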